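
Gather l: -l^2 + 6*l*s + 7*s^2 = -l^2 + 6*l*s + 7*s^2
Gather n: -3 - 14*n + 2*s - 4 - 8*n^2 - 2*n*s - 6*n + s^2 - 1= -8*n^2 + n*(-2*s - 20) + s^2 + 2*s - 8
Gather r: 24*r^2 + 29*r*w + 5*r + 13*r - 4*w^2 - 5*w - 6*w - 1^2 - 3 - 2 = 24*r^2 + r*(29*w + 18) - 4*w^2 - 11*w - 6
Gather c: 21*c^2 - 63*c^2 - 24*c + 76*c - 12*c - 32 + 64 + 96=-42*c^2 + 40*c + 128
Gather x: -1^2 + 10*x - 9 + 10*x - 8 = 20*x - 18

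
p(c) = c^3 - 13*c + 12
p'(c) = 3*c^2 - 13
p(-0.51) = 18.50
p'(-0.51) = -12.22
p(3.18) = 2.82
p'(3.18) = 17.34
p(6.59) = 212.52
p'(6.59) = 117.28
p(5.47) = 104.56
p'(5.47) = 76.76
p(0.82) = 1.89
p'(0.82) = -10.98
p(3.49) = 9.14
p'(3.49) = 23.54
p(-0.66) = 20.29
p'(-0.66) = -11.69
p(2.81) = -2.34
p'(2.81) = 10.69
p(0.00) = 12.00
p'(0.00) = -13.00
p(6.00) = 150.00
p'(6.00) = 95.00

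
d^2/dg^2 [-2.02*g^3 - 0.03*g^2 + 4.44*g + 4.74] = -12.12*g - 0.06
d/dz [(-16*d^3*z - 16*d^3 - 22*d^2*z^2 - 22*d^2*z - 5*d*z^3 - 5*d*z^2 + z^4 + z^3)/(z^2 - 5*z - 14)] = (16*d^3*z^2 + 32*d^3*z + 144*d^3 + 132*d^2*z^2 + 616*d^2*z + 308*d^2 - 5*d*z^4 + 50*d*z^3 + 235*d*z^2 + 140*d*z + 2*z^5 - 14*z^4 - 66*z^3 - 42*z^2)/(z^4 - 10*z^3 - 3*z^2 + 140*z + 196)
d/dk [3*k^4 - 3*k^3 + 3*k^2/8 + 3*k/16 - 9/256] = 12*k^3 - 9*k^2 + 3*k/4 + 3/16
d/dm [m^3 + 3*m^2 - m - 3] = 3*m^2 + 6*m - 1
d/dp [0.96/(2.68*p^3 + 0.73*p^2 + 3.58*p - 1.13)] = (-7.7184*p^2 - 1.4016*p - 3.4368)/(2.68*p^3 + 0.73*p^2 + 3.58*p - 1.13)^2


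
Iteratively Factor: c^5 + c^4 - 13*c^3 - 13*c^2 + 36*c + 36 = (c - 3)*(c^4 + 4*c^3 - c^2 - 16*c - 12) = (c - 3)*(c + 1)*(c^3 + 3*c^2 - 4*c - 12) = (c - 3)*(c - 2)*(c + 1)*(c^2 + 5*c + 6) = (c - 3)*(c - 2)*(c + 1)*(c + 3)*(c + 2)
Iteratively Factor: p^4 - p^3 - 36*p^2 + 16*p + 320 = (p + 4)*(p^3 - 5*p^2 - 16*p + 80) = (p + 4)^2*(p^2 - 9*p + 20) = (p - 4)*(p + 4)^2*(p - 5)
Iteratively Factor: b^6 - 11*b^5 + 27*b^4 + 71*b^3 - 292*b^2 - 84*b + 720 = (b + 2)*(b^5 - 13*b^4 + 53*b^3 - 35*b^2 - 222*b + 360) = (b - 3)*(b + 2)*(b^4 - 10*b^3 + 23*b^2 + 34*b - 120) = (b - 4)*(b - 3)*(b + 2)*(b^3 - 6*b^2 - b + 30) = (b - 5)*(b - 4)*(b - 3)*(b + 2)*(b^2 - b - 6) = (b - 5)*(b - 4)*(b - 3)*(b + 2)^2*(b - 3)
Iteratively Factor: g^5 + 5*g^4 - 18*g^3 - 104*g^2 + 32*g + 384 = (g + 4)*(g^4 + g^3 - 22*g^2 - 16*g + 96) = (g - 4)*(g + 4)*(g^3 + 5*g^2 - 2*g - 24) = (g - 4)*(g - 2)*(g + 4)*(g^2 + 7*g + 12) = (g - 4)*(g - 2)*(g + 3)*(g + 4)*(g + 4)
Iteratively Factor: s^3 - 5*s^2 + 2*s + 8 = (s - 4)*(s^2 - s - 2) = (s - 4)*(s - 2)*(s + 1)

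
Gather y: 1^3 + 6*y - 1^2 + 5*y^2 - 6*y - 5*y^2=0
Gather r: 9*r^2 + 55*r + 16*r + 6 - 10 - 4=9*r^2 + 71*r - 8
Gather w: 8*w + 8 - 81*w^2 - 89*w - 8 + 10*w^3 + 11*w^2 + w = 10*w^3 - 70*w^2 - 80*w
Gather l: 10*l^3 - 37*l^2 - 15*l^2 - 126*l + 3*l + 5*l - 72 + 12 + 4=10*l^3 - 52*l^2 - 118*l - 56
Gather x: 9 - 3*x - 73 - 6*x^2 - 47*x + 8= -6*x^2 - 50*x - 56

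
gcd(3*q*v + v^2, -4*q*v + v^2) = v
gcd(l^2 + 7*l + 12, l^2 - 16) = l + 4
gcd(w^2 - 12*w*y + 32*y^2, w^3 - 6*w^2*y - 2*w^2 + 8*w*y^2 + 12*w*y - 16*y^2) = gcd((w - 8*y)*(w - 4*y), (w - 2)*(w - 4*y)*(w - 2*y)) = -w + 4*y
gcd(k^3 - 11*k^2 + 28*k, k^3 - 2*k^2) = k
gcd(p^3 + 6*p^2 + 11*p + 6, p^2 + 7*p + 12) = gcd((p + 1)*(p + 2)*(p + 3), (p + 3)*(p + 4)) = p + 3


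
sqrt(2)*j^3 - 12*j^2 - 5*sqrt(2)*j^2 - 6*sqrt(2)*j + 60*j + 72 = (j - 6)*(j - 6*sqrt(2))*(sqrt(2)*j + sqrt(2))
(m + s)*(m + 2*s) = m^2 + 3*m*s + 2*s^2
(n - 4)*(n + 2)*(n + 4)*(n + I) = n^4 + 2*n^3 + I*n^3 - 16*n^2 + 2*I*n^2 - 32*n - 16*I*n - 32*I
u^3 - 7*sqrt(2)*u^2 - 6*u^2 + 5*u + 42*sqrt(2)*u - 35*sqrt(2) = (u - 5)*(u - 1)*(u - 7*sqrt(2))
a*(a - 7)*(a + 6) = a^3 - a^2 - 42*a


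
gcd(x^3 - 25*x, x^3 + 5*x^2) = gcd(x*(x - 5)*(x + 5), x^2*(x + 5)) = x^2 + 5*x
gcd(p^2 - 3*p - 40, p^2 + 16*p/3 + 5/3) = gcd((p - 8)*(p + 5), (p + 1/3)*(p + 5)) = p + 5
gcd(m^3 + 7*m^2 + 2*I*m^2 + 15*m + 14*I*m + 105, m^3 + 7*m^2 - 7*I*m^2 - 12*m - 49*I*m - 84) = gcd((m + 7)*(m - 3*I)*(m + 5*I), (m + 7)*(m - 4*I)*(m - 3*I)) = m^2 + m*(7 - 3*I) - 21*I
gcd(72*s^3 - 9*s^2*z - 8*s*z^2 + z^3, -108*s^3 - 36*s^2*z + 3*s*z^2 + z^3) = 3*s + z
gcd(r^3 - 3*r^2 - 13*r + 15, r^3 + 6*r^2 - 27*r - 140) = r - 5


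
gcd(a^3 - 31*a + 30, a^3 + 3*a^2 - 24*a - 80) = a - 5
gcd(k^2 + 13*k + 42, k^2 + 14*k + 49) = k + 7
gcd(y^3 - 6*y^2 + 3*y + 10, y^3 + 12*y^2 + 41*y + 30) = y + 1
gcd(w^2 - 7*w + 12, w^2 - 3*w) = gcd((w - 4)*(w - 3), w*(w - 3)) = w - 3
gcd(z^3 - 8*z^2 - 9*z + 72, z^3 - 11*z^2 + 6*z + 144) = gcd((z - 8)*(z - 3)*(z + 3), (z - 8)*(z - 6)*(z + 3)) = z^2 - 5*z - 24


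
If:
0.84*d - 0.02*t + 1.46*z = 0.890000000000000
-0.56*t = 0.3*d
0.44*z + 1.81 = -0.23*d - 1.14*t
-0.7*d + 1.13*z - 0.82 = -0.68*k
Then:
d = 3.26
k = 6.71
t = -1.75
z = -1.29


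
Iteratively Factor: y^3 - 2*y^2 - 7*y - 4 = (y - 4)*(y^2 + 2*y + 1) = (y - 4)*(y + 1)*(y + 1)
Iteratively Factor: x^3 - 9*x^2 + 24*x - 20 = (x - 2)*(x^2 - 7*x + 10) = (x - 2)^2*(x - 5)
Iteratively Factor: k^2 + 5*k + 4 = (k + 4)*(k + 1)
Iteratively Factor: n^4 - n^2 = (n)*(n^3 - n) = n*(n + 1)*(n^2 - n) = n^2*(n + 1)*(n - 1)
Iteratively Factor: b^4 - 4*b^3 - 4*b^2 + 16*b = (b)*(b^3 - 4*b^2 - 4*b + 16) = b*(b - 4)*(b^2 - 4) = b*(b - 4)*(b + 2)*(b - 2)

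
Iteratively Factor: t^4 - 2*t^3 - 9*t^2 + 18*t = (t + 3)*(t^3 - 5*t^2 + 6*t) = (t - 2)*(t + 3)*(t^2 - 3*t) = t*(t - 2)*(t + 3)*(t - 3)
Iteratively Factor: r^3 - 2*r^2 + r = (r - 1)*(r^2 - r) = r*(r - 1)*(r - 1)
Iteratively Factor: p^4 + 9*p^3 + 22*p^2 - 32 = (p + 2)*(p^3 + 7*p^2 + 8*p - 16) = (p - 1)*(p + 2)*(p^2 + 8*p + 16) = (p - 1)*(p + 2)*(p + 4)*(p + 4)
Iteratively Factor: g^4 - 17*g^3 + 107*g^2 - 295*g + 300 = (g - 3)*(g^3 - 14*g^2 + 65*g - 100) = (g - 5)*(g - 3)*(g^2 - 9*g + 20) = (g - 5)^2*(g - 3)*(g - 4)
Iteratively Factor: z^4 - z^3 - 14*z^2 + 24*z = (z + 4)*(z^3 - 5*z^2 + 6*z) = (z - 2)*(z + 4)*(z^2 - 3*z) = (z - 3)*(z - 2)*(z + 4)*(z)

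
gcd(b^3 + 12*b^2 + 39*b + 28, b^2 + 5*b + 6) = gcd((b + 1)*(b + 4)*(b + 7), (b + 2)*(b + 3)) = 1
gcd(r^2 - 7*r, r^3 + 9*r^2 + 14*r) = r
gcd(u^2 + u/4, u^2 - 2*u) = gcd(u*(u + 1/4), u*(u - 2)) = u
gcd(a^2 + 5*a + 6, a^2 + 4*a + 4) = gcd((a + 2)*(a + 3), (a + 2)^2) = a + 2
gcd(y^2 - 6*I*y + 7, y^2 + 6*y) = 1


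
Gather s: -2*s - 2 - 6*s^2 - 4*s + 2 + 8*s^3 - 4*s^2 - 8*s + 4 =8*s^3 - 10*s^2 - 14*s + 4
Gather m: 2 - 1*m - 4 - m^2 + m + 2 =-m^2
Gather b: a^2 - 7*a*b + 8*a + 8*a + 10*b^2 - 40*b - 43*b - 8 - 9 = a^2 + 16*a + 10*b^2 + b*(-7*a - 83) - 17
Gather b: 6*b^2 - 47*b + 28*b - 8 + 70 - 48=6*b^2 - 19*b + 14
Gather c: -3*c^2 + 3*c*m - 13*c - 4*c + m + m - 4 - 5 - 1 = -3*c^2 + c*(3*m - 17) + 2*m - 10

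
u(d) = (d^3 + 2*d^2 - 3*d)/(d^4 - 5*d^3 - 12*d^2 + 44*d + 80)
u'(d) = (3*d^2 + 4*d - 3)/(d^4 - 5*d^3 - 12*d^2 + 44*d + 80) + (d^3 + 2*d^2 - 3*d)*(-4*d^3 + 15*d^2 + 24*d - 44)/(d^4 - 5*d^3 - 12*d^2 + 44*d + 80)^2 = (-d^5 - 2*d^4 + 11*d^3 + 36*d^2 + 220*d - 120)/(d^7 - 12*d^6 + 25*d^5 + 158*d^4 - 452*d^3 - 952*d^2 + 1920*d + 3200)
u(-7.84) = -0.06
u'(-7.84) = -0.00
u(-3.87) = -0.07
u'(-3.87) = 0.02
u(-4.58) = -0.07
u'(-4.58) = 0.00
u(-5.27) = -0.07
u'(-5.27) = -0.00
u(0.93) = -0.00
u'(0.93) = 0.03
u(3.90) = 20.38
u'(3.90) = 230.63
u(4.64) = -12.70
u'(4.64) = -19.50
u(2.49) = 0.27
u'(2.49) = 0.50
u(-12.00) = -0.05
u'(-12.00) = 0.00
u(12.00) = 0.18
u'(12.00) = -0.03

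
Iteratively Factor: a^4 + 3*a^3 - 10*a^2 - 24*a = (a + 4)*(a^3 - a^2 - 6*a) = a*(a + 4)*(a^2 - a - 6) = a*(a - 3)*(a + 4)*(a + 2)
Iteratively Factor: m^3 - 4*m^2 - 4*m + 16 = (m + 2)*(m^2 - 6*m + 8) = (m - 2)*(m + 2)*(m - 4)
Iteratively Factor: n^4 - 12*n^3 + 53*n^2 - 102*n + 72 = (n - 2)*(n^3 - 10*n^2 + 33*n - 36) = (n - 4)*(n - 2)*(n^2 - 6*n + 9) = (n - 4)*(n - 3)*(n - 2)*(n - 3)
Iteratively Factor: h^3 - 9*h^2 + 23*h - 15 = (h - 1)*(h^2 - 8*h + 15) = (h - 5)*(h - 1)*(h - 3)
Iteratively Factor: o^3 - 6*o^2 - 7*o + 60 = (o - 4)*(o^2 - 2*o - 15) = (o - 4)*(o + 3)*(o - 5)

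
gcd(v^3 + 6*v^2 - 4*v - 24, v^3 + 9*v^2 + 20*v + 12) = v^2 + 8*v + 12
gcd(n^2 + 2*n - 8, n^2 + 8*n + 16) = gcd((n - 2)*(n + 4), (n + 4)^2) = n + 4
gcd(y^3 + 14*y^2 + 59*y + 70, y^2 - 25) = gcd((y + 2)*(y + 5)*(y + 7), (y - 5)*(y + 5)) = y + 5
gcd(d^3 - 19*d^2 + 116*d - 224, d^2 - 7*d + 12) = d - 4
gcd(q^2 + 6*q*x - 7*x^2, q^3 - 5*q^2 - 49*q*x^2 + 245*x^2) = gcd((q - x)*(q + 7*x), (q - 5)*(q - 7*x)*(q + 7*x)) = q + 7*x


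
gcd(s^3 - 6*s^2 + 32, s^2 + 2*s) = s + 2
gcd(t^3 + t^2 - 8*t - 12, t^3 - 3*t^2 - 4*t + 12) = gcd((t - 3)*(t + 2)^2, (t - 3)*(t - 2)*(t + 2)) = t^2 - t - 6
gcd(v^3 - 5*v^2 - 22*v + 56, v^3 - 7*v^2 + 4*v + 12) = v - 2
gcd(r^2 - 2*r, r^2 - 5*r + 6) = r - 2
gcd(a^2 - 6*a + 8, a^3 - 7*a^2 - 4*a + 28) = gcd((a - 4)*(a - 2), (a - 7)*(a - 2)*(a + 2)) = a - 2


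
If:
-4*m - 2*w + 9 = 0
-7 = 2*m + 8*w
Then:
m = 43/14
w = -23/14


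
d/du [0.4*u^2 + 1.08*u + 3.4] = 0.8*u + 1.08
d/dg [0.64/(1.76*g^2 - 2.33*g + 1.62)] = (1.4912 - 2.2528*g)/(1.76*g^2 - 2.33*g + 1.62)^2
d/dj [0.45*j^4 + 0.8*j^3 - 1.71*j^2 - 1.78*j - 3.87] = 1.8*j^3 + 2.4*j^2 - 3.42*j - 1.78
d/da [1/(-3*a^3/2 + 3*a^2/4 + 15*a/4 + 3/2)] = 4*(6*a^2 - 2*a - 5)/(3*(-2*a^3 + a^2 + 5*a + 2)^2)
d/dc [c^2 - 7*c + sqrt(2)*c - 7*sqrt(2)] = 2*c - 7 + sqrt(2)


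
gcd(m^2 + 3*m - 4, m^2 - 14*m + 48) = 1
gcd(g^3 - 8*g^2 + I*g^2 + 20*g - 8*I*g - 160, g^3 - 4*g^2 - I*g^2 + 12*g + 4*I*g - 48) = g - 4*I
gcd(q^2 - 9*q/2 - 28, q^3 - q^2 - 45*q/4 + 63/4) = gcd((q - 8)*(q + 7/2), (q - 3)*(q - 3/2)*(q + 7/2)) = q + 7/2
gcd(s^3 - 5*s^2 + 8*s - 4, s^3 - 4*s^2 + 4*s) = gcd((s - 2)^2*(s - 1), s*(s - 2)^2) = s^2 - 4*s + 4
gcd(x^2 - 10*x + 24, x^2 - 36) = x - 6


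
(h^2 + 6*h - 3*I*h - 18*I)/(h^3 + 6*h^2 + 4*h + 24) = (h - 3*I)/(h^2 + 4)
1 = 1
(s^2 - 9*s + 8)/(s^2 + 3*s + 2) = (s^2 - 9*s + 8)/(s^2 + 3*s + 2)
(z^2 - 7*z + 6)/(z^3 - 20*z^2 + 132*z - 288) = (z - 1)/(z^2 - 14*z + 48)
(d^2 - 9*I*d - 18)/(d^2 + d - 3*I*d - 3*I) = (d - 6*I)/(d + 1)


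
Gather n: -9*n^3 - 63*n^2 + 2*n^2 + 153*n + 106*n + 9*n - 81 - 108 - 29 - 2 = -9*n^3 - 61*n^2 + 268*n - 220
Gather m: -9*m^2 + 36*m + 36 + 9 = -9*m^2 + 36*m + 45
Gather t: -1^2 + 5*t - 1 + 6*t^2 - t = 6*t^2 + 4*t - 2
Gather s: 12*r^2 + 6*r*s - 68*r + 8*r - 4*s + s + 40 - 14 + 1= 12*r^2 - 60*r + s*(6*r - 3) + 27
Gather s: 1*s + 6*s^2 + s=6*s^2 + 2*s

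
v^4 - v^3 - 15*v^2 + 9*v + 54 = (v - 3)^2*(v + 2)*(v + 3)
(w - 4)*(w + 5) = w^2 + w - 20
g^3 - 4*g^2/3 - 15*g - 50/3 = (g - 5)*(g + 5/3)*(g + 2)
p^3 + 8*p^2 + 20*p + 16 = (p + 2)^2*(p + 4)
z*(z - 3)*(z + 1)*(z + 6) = z^4 + 4*z^3 - 15*z^2 - 18*z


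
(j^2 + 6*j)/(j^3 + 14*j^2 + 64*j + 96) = j/(j^2 + 8*j + 16)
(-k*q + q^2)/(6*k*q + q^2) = (-k + q)/(6*k + q)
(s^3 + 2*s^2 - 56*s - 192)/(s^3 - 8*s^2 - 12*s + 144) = (s^2 - 2*s - 48)/(s^2 - 12*s + 36)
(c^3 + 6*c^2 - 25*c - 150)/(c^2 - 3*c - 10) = (c^2 + 11*c + 30)/(c + 2)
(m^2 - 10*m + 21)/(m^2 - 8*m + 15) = (m - 7)/(m - 5)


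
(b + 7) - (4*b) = 7 - 3*b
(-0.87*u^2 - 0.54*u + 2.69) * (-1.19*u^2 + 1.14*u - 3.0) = 1.0353*u^4 - 0.3492*u^3 - 1.2067*u^2 + 4.6866*u - 8.07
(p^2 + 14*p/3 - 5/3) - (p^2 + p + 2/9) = 11*p/3 - 17/9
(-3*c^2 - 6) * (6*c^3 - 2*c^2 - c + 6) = -18*c^5 + 6*c^4 - 33*c^3 - 6*c^2 + 6*c - 36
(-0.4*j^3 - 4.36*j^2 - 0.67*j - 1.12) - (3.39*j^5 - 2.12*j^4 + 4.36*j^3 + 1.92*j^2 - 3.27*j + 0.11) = -3.39*j^5 + 2.12*j^4 - 4.76*j^3 - 6.28*j^2 + 2.6*j - 1.23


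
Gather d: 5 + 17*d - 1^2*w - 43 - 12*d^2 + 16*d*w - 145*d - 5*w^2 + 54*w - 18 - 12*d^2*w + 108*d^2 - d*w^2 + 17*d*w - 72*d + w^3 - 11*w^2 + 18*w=d^2*(96 - 12*w) + d*(-w^2 + 33*w - 200) + w^3 - 16*w^2 + 71*w - 56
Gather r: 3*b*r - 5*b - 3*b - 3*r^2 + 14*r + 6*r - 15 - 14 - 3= -8*b - 3*r^2 + r*(3*b + 20) - 32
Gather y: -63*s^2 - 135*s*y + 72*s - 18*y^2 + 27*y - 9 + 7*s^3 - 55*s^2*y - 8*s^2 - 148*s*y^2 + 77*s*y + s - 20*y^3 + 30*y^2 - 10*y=7*s^3 - 71*s^2 + 73*s - 20*y^3 + y^2*(12 - 148*s) + y*(-55*s^2 - 58*s + 17) - 9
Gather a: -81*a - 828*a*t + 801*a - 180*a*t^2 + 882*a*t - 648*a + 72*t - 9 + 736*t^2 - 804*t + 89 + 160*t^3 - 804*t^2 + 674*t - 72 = a*(-180*t^2 + 54*t + 72) + 160*t^3 - 68*t^2 - 58*t + 8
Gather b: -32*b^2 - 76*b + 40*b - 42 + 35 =-32*b^2 - 36*b - 7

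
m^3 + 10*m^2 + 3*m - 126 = (m - 3)*(m + 6)*(m + 7)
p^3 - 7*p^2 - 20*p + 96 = (p - 8)*(p - 3)*(p + 4)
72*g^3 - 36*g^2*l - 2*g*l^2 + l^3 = (-6*g + l)*(-2*g + l)*(6*g + l)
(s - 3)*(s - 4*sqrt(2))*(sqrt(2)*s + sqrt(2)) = sqrt(2)*s^3 - 8*s^2 - 2*sqrt(2)*s^2 - 3*sqrt(2)*s + 16*s + 24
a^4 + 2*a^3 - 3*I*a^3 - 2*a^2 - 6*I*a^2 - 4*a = a*(a + 2)*(a - 2*I)*(a - I)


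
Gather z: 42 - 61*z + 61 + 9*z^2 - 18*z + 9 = 9*z^2 - 79*z + 112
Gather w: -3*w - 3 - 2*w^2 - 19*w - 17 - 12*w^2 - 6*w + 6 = -14*w^2 - 28*w - 14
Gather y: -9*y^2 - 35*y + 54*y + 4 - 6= -9*y^2 + 19*y - 2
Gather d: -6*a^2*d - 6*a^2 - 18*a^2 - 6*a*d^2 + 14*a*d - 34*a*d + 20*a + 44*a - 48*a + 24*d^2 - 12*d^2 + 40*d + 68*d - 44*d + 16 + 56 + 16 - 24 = -24*a^2 + 16*a + d^2*(12 - 6*a) + d*(-6*a^2 - 20*a + 64) + 64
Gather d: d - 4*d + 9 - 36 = -3*d - 27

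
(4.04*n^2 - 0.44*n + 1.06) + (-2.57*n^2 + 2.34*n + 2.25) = 1.47*n^2 + 1.9*n + 3.31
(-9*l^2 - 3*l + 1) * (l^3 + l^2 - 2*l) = -9*l^5 - 12*l^4 + 16*l^3 + 7*l^2 - 2*l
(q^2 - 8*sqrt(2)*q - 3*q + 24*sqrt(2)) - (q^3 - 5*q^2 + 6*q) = -q^3 + 6*q^2 - 8*sqrt(2)*q - 9*q + 24*sqrt(2)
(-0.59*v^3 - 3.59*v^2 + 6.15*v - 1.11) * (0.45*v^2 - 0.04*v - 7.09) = -0.2655*v^5 - 1.5919*v^4 + 7.0942*v^3 + 24.7076*v^2 - 43.5591*v + 7.8699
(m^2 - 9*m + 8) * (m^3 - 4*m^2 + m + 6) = m^5 - 13*m^4 + 45*m^3 - 35*m^2 - 46*m + 48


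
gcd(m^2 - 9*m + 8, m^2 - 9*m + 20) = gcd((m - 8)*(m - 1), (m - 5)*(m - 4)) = 1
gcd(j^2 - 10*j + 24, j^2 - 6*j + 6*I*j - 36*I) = j - 6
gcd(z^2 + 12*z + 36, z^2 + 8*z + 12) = z + 6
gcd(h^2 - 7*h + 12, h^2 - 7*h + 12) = h^2 - 7*h + 12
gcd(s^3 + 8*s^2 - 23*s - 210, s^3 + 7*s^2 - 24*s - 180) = s^2 + s - 30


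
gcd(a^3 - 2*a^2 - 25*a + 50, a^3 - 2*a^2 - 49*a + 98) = a - 2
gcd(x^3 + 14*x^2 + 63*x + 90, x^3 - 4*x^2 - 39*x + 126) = x + 6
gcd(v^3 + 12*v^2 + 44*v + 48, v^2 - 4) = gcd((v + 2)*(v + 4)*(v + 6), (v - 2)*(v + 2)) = v + 2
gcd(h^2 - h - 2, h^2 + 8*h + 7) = h + 1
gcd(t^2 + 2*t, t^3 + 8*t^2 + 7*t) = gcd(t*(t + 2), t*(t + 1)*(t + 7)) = t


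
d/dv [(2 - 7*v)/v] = -2/v^2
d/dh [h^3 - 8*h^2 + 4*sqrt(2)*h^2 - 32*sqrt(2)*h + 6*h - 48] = 3*h^2 - 16*h + 8*sqrt(2)*h - 32*sqrt(2) + 6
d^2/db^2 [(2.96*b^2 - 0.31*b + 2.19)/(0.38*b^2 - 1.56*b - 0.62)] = (-4.44089209850063e-16*b^4 + 3.419848*b^3 + 6.081672*b^2 - 8.227608*b + 14.566408)/(0.054872*b^6 - 0.675792*b^5 + 2.50572*b^4 - 1.5912*b^3 - 4.08828*b^2 - 1.798992*b - 0.238328)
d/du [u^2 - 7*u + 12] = 2*u - 7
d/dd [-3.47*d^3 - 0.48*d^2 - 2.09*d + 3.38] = -10.41*d^2 - 0.96*d - 2.09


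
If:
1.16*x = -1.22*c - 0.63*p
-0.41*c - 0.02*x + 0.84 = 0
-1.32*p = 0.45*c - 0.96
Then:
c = 2.16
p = -0.01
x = -2.27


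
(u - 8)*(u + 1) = u^2 - 7*u - 8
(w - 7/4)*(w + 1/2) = w^2 - 5*w/4 - 7/8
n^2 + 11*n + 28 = (n + 4)*(n + 7)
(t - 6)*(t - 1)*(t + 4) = t^3 - 3*t^2 - 22*t + 24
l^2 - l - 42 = (l - 7)*(l + 6)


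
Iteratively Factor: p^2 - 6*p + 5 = (p - 1)*(p - 5)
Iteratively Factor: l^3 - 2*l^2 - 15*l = (l)*(l^2 - 2*l - 15) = l*(l + 3)*(l - 5)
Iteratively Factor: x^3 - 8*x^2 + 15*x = (x - 5)*(x^2 - 3*x) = (x - 5)*(x - 3)*(x)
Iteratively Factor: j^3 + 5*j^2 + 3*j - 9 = (j - 1)*(j^2 + 6*j + 9) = (j - 1)*(j + 3)*(j + 3)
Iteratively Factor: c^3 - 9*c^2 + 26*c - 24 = (c - 4)*(c^2 - 5*c + 6) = (c - 4)*(c - 2)*(c - 3)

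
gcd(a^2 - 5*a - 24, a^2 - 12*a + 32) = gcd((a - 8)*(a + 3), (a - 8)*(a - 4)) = a - 8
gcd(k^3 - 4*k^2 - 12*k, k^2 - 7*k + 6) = k - 6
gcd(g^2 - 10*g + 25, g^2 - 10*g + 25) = g^2 - 10*g + 25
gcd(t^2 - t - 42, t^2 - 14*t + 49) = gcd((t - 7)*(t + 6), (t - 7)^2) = t - 7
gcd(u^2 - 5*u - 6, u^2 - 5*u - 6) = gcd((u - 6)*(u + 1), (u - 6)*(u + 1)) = u^2 - 5*u - 6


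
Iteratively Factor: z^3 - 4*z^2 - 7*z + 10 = (z - 5)*(z^2 + z - 2) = (z - 5)*(z - 1)*(z + 2)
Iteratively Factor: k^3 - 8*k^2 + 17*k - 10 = (k - 2)*(k^2 - 6*k + 5) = (k - 2)*(k - 1)*(k - 5)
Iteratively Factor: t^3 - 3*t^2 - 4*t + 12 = (t - 2)*(t^2 - t - 6) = (t - 2)*(t + 2)*(t - 3)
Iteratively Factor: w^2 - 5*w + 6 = (w - 3)*(w - 2)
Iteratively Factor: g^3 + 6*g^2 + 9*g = (g)*(g^2 + 6*g + 9) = g*(g + 3)*(g + 3)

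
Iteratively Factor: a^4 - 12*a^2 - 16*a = (a)*(a^3 - 12*a - 16) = a*(a + 2)*(a^2 - 2*a - 8) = a*(a + 2)^2*(a - 4)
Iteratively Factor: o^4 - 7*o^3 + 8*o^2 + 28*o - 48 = (o + 2)*(o^3 - 9*o^2 + 26*o - 24) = (o - 4)*(o + 2)*(o^2 - 5*o + 6) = (o - 4)*(o - 3)*(o + 2)*(o - 2)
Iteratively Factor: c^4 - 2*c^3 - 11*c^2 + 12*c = (c)*(c^3 - 2*c^2 - 11*c + 12) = c*(c - 1)*(c^2 - c - 12) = c*(c - 1)*(c + 3)*(c - 4)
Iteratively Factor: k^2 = (k)*(k)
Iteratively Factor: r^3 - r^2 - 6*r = (r)*(r^2 - r - 6) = r*(r - 3)*(r + 2)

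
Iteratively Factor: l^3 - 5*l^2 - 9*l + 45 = (l + 3)*(l^2 - 8*l + 15) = (l - 3)*(l + 3)*(l - 5)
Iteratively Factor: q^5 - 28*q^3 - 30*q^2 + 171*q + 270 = (q + 3)*(q^4 - 3*q^3 - 19*q^2 + 27*q + 90) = (q - 3)*(q + 3)*(q^3 - 19*q - 30) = (q - 3)*(q + 2)*(q + 3)*(q^2 - 2*q - 15) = (q - 3)*(q + 2)*(q + 3)^2*(q - 5)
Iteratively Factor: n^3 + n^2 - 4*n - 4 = (n - 2)*(n^2 + 3*n + 2) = (n - 2)*(n + 1)*(n + 2)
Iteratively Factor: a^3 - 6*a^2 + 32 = (a - 4)*(a^2 - 2*a - 8) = (a - 4)^2*(a + 2)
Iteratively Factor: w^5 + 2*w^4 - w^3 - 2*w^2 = (w)*(w^4 + 2*w^3 - w^2 - 2*w) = w*(w + 1)*(w^3 + w^2 - 2*w) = w*(w + 1)*(w + 2)*(w^2 - w) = w^2*(w + 1)*(w + 2)*(w - 1)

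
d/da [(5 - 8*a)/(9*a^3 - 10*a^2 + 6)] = (-72*a^3 + 80*a^2 + a*(8*a - 5)*(27*a - 20) - 48)/(9*a^3 - 10*a^2 + 6)^2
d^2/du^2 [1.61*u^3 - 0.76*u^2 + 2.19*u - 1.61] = 9.66*u - 1.52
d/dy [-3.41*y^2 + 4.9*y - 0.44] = 4.9 - 6.82*y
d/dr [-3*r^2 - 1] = -6*r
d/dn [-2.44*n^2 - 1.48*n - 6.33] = -4.88*n - 1.48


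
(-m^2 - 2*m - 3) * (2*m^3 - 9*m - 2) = -2*m^5 - 4*m^4 + 3*m^3 + 20*m^2 + 31*m + 6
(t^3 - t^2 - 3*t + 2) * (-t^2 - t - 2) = -t^5 + 2*t^3 + 3*t^2 + 4*t - 4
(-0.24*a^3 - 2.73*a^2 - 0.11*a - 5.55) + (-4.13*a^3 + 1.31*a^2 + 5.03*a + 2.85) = -4.37*a^3 - 1.42*a^2 + 4.92*a - 2.7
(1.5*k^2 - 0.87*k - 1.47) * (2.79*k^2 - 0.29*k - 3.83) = 4.185*k^4 - 2.8623*k^3 - 9.594*k^2 + 3.7584*k + 5.6301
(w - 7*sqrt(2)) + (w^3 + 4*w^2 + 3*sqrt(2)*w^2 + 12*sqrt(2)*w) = w^3 + 4*w^2 + 3*sqrt(2)*w^2 + w + 12*sqrt(2)*w - 7*sqrt(2)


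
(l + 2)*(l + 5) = l^2 + 7*l + 10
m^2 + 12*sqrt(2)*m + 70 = (m + 5*sqrt(2))*(m + 7*sqrt(2))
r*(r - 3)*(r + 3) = r^3 - 9*r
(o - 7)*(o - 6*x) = o^2 - 6*o*x - 7*o + 42*x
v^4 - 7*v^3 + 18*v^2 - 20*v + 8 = (v - 2)^3*(v - 1)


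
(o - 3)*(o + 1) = o^2 - 2*o - 3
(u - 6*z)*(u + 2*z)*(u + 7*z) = u^3 + 3*u^2*z - 40*u*z^2 - 84*z^3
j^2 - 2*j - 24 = (j - 6)*(j + 4)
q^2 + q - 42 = (q - 6)*(q + 7)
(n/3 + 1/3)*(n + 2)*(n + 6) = n^3/3 + 3*n^2 + 20*n/3 + 4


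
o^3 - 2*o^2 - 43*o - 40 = (o - 8)*(o + 1)*(o + 5)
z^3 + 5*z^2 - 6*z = z*(z - 1)*(z + 6)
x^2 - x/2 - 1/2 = (x - 1)*(x + 1/2)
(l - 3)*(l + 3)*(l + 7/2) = l^3 + 7*l^2/2 - 9*l - 63/2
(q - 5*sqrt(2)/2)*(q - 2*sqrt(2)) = q^2 - 9*sqrt(2)*q/2 + 10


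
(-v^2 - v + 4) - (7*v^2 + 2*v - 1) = -8*v^2 - 3*v + 5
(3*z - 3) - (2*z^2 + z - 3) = -2*z^2 + 2*z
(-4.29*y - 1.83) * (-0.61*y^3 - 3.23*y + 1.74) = 2.6169*y^4 + 1.1163*y^3 + 13.8567*y^2 - 1.5537*y - 3.1842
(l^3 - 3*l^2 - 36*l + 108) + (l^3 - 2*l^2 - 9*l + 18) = 2*l^3 - 5*l^2 - 45*l + 126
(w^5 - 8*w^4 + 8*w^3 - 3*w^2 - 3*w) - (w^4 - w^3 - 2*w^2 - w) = w^5 - 9*w^4 + 9*w^3 - w^2 - 2*w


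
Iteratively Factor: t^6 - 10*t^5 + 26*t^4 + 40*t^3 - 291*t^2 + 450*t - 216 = (t - 3)*(t^5 - 7*t^4 + 5*t^3 + 55*t^2 - 126*t + 72) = (t - 3)^2*(t^4 - 4*t^3 - 7*t^2 + 34*t - 24) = (t - 3)^2*(t - 1)*(t^3 - 3*t^2 - 10*t + 24) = (t - 3)^2*(t - 1)*(t + 3)*(t^2 - 6*t + 8) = (t - 4)*(t - 3)^2*(t - 1)*(t + 3)*(t - 2)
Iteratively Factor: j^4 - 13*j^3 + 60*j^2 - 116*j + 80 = (j - 2)*(j^3 - 11*j^2 + 38*j - 40) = (j - 2)^2*(j^2 - 9*j + 20) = (j - 4)*(j - 2)^2*(j - 5)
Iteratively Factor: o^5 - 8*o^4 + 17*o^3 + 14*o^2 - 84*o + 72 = (o - 2)*(o^4 - 6*o^3 + 5*o^2 + 24*o - 36) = (o - 2)^2*(o^3 - 4*o^2 - 3*o + 18) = (o - 2)^2*(o + 2)*(o^2 - 6*o + 9) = (o - 3)*(o - 2)^2*(o + 2)*(o - 3)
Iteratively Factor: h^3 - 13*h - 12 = (h + 1)*(h^2 - h - 12) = (h + 1)*(h + 3)*(h - 4)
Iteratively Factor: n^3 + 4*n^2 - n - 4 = (n + 1)*(n^2 + 3*n - 4) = (n + 1)*(n + 4)*(n - 1)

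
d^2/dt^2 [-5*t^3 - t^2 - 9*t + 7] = -30*t - 2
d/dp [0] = 0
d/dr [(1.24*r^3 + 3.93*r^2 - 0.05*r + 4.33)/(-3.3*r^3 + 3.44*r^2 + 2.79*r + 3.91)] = (17.2346*r^4 + 6.5892*r^3 + 68.5489*r^2 + 0.9422*r - 12.2762)/(10.89*r^6 - 22.704*r^5 - 6.5804*r^4 - 6.6108*r^3 + 34.6849*r^2 + 21.8178*r + 15.2881)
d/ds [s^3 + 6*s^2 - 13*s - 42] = 3*s^2 + 12*s - 13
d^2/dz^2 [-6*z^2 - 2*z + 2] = -12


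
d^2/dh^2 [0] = 0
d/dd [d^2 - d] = 2*d - 1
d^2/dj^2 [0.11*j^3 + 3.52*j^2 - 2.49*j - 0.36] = 0.66*j + 7.04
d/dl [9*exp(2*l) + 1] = 18*exp(2*l)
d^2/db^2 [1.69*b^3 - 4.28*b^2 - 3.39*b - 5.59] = 10.14*b - 8.56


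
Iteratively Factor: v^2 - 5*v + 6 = (v - 3)*(v - 2)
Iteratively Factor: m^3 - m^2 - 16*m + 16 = (m - 4)*(m^2 + 3*m - 4) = (m - 4)*(m + 4)*(m - 1)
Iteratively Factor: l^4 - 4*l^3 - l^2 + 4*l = (l + 1)*(l^3 - 5*l^2 + 4*l) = l*(l + 1)*(l^2 - 5*l + 4) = l*(l - 1)*(l + 1)*(l - 4)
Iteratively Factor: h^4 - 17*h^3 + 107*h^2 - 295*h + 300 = (h - 4)*(h^3 - 13*h^2 + 55*h - 75) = (h - 4)*(h - 3)*(h^2 - 10*h + 25) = (h - 5)*(h - 4)*(h - 3)*(h - 5)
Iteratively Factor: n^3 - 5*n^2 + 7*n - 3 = (n - 1)*(n^2 - 4*n + 3) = (n - 3)*(n - 1)*(n - 1)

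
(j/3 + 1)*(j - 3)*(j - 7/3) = j^3/3 - 7*j^2/9 - 3*j + 7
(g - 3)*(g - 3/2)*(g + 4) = g^3 - g^2/2 - 27*g/2 + 18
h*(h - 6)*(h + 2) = h^3 - 4*h^2 - 12*h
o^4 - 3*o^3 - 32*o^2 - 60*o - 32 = (o - 8)*(o + 1)*(o + 2)^2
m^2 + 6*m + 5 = (m + 1)*(m + 5)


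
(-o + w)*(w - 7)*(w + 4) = -o*w^2 + 3*o*w + 28*o + w^3 - 3*w^2 - 28*w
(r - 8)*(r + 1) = r^2 - 7*r - 8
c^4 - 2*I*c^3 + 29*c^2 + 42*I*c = c*(c - 7*I)*(c + 2*I)*(c + 3*I)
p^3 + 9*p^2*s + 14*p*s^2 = p*(p + 2*s)*(p + 7*s)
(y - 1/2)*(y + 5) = y^2 + 9*y/2 - 5/2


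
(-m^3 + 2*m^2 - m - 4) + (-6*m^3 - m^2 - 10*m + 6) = -7*m^3 + m^2 - 11*m + 2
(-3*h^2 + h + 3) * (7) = -21*h^2 + 7*h + 21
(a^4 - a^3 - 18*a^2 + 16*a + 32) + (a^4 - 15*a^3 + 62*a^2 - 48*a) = 2*a^4 - 16*a^3 + 44*a^2 - 32*a + 32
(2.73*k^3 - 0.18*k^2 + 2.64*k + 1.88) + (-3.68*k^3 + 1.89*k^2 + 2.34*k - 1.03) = -0.95*k^3 + 1.71*k^2 + 4.98*k + 0.85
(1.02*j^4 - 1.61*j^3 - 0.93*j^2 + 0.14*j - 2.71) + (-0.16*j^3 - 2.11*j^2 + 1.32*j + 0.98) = 1.02*j^4 - 1.77*j^3 - 3.04*j^2 + 1.46*j - 1.73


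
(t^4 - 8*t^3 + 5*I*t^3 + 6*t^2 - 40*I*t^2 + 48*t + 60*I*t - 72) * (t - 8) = t^5 - 16*t^4 + 5*I*t^4 + 70*t^3 - 80*I*t^3 + 380*I*t^2 - 456*t - 480*I*t + 576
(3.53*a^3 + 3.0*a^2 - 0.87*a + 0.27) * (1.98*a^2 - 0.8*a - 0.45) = 6.9894*a^5 + 3.116*a^4 - 5.7111*a^3 - 0.1194*a^2 + 0.1755*a - 0.1215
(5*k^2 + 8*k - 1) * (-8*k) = -40*k^3 - 64*k^2 + 8*k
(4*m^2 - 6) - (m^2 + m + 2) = 3*m^2 - m - 8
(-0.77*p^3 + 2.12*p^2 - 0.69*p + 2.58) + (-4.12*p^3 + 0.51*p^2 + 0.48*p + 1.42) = -4.89*p^3 + 2.63*p^2 - 0.21*p + 4.0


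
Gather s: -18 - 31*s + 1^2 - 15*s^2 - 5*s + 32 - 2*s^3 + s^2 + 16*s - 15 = -2*s^3 - 14*s^2 - 20*s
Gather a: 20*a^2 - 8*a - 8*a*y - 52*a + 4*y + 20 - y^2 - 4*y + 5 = 20*a^2 + a*(-8*y - 60) - y^2 + 25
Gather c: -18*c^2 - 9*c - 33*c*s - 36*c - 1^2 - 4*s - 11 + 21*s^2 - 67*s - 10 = -18*c^2 + c*(-33*s - 45) + 21*s^2 - 71*s - 22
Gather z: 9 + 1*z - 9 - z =0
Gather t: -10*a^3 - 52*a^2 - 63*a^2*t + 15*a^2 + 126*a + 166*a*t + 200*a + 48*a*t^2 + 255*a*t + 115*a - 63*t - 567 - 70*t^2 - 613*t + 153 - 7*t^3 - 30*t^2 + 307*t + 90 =-10*a^3 - 37*a^2 + 441*a - 7*t^3 + t^2*(48*a - 100) + t*(-63*a^2 + 421*a - 369) - 324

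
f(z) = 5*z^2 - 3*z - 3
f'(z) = 10*z - 3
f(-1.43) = 11.51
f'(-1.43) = -17.30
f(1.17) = 0.33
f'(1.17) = 8.70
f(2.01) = 11.17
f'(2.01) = 17.10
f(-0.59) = 0.51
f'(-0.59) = -8.90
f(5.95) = 156.16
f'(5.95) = 56.50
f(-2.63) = 39.47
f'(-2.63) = -29.30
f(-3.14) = 55.72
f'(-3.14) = -34.40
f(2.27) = 15.95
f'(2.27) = 19.70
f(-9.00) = 429.00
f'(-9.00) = -93.00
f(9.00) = 375.00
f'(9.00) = 87.00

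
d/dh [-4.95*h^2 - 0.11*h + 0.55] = -9.9*h - 0.11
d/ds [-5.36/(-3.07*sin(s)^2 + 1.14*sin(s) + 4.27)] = (6.1104 - 32.9104*sin(s))*cos(s)/(-3.07*sin(s)^2 + 1.14*sin(s) + 4.27)^2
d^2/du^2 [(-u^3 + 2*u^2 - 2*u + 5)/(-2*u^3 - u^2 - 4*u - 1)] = 2*(-10*u^6 - 72*u^4 - 43*u^3 - 141*u^2 - 33*u - 85)/(8*u^9 + 12*u^8 + 54*u^7 + 61*u^6 + 120*u^5 + 99*u^4 + 94*u^3 + 51*u^2 + 12*u + 1)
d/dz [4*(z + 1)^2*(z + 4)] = 12*(z + 1)*(z + 3)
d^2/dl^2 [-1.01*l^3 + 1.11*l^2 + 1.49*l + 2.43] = 2.22 - 6.06*l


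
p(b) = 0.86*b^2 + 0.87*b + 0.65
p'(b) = 1.72*b + 0.87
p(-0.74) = 0.48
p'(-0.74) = -0.40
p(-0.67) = 0.45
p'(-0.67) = -0.28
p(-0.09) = 0.58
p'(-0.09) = 0.72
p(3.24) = 12.50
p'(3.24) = 6.44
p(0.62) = 1.52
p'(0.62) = 1.94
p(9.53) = 87.05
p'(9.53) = 17.26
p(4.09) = 18.59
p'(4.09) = 7.90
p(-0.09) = 0.58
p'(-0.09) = 0.72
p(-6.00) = 26.39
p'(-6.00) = -9.45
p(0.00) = 0.65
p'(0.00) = 0.87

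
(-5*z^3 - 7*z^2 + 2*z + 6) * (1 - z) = 5*z^4 + 2*z^3 - 9*z^2 - 4*z + 6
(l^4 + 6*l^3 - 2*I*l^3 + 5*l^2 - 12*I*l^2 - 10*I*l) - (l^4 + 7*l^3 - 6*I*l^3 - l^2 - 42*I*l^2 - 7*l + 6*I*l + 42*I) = -l^3 + 4*I*l^3 + 6*l^2 + 30*I*l^2 + 7*l - 16*I*l - 42*I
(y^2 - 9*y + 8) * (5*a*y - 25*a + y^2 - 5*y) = 5*a*y^3 - 70*a*y^2 + 265*a*y - 200*a + y^4 - 14*y^3 + 53*y^2 - 40*y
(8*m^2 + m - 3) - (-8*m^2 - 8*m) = 16*m^2 + 9*m - 3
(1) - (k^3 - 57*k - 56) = -k^3 + 57*k + 57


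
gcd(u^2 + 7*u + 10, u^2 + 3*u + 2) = u + 2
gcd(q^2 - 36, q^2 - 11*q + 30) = q - 6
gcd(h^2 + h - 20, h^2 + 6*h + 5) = h + 5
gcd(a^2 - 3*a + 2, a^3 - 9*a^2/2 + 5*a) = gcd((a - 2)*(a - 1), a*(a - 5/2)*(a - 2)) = a - 2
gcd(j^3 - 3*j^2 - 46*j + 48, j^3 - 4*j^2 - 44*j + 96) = j^2 - 2*j - 48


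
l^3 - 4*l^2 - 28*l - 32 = (l - 8)*(l + 2)^2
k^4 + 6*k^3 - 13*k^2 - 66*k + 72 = (k - 3)*(k - 1)*(k + 4)*(k + 6)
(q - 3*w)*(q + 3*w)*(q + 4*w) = q^3 + 4*q^2*w - 9*q*w^2 - 36*w^3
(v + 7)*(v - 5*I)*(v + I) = v^3 + 7*v^2 - 4*I*v^2 + 5*v - 28*I*v + 35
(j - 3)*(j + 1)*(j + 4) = j^3 + 2*j^2 - 11*j - 12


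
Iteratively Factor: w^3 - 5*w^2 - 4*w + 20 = (w - 2)*(w^2 - 3*w - 10) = (w - 2)*(w + 2)*(w - 5)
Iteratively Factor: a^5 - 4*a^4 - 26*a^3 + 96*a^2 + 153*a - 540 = (a - 5)*(a^4 + a^3 - 21*a^2 - 9*a + 108) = (a - 5)*(a - 3)*(a^3 + 4*a^2 - 9*a - 36) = (a - 5)*(a - 3)^2*(a^2 + 7*a + 12) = (a - 5)*(a - 3)^2*(a + 3)*(a + 4)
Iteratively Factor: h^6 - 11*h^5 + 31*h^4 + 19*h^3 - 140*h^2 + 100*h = (h - 1)*(h^5 - 10*h^4 + 21*h^3 + 40*h^2 - 100*h) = (h - 1)*(h + 2)*(h^4 - 12*h^3 + 45*h^2 - 50*h) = h*(h - 1)*(h + 2)*(h^3 - 12*h^2 + 45*h - 50) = h*(h - 2)*(h - 1)*(h + 2)*(h^2 - 10*h + 25) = h*(h - 5)*(h - 2)*(h - 1)*(h + 2)*(h - 5)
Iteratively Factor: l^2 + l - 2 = (l - 1)*(l + 2)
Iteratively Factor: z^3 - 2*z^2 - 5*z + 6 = (z + 2)*(z^2 - 4*z + 3) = (z - 3)*(z + 2)*(z - 1)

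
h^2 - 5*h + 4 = (h - 4)*(h - 1)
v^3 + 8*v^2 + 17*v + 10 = (v + 1)*(v + 2)*(v + 5)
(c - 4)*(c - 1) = c^2 - 5*c + 4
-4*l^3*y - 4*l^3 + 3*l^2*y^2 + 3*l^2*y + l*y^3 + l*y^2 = (-l + y)*(4*l + y)*(l*y + l)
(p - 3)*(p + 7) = p^2 + 4*p - 21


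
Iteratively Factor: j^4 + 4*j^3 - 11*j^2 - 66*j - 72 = (j - 4)*(j^3 + 8*j^2 + 21*j + 18) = (j - 4)*(j + 3)*(j^2 + 5*j + 6) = (j - 4)*(j + 2)*(j + 3)*(j + 3)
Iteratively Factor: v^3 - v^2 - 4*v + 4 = (v - 2)*(v^2 + v - 2) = (v - 2)*(v - 1)*(v + 2)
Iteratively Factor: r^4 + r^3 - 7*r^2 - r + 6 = (r - 1)*(r^3 + 2*r^2 - 5*r - 6) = (r - 1)*(r + 1)*(r^2 + r - 6) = (r - 1)*(r + 1)*(r + 3)*(r - 2)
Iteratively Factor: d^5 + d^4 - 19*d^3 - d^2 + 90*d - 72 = (d - 2)*(d^4 + 3*d^3 - 13*d^2 - 27*d + 36) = (d - 2)*(d - 1)*(d^3 + 4*d^2 - 9*d - 36) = (d - 2)*(d - 1)*(d + 3)*(d^2 + d - 12) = (d - 2)*(d - 1)*(d + 3)*(d + 4)*(d - 3)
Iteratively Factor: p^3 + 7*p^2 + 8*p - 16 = (p - 1)*(p^2 + 8*p + 16) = (p - 1)*(p + 4)*(p + 4)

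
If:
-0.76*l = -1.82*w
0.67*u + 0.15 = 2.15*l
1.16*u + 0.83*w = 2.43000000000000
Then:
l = 0.66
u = 1.90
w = 0.28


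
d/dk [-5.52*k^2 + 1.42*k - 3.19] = 1.42 - 11.04*k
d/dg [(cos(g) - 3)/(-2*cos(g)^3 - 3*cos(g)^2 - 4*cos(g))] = (-4*cos(g)^3 + 15*cos(g)^2 + 18*cos(g) + 12)*sin(g)/((3*cos(g) + cos(2*g) + 5)^2*cos(g)^2)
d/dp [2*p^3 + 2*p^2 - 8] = 2*p*(3*p + 2)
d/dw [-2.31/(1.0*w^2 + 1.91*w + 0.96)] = (4.62*w + 4.4121)/(1.0*w^2 + 1.91*w + 0.96)^2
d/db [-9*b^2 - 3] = -18*b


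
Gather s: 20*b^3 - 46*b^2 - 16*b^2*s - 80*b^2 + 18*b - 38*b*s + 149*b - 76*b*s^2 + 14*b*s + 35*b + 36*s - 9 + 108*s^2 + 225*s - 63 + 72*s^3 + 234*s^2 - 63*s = 20*b^3 - 126*b^2 + 202*b + 72*s^3 + s^2*(342 - 76*b) + s*(-16*b^2 - 24*b + 198) - 72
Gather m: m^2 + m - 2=m^2 + m - 2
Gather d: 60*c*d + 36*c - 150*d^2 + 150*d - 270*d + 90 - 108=36*c - 150*d^2 + d*(60*c - 120) - 18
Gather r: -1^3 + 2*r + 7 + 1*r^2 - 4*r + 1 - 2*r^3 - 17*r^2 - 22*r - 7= -2*r^3 - 16*r^2 - 24*r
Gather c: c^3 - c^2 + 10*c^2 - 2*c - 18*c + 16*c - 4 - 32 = c^3 + 9*c^2 - 4*c - 36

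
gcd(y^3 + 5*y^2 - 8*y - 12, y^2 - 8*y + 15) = 1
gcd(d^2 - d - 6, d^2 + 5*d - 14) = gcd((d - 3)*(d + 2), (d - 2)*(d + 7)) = 1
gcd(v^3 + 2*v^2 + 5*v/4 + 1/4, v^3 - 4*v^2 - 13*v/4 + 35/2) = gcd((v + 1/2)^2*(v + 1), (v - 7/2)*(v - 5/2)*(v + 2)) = 1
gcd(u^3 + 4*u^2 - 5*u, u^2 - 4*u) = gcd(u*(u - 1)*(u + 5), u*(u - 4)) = u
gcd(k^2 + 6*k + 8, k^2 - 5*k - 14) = k + 2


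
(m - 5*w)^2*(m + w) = m^3 - 9*m^2*w + 15*m*w^2 + 25*w^3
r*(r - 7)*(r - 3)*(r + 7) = r^4 - 3*r^3 - 49*r^2 + 147*r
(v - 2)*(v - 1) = v^2 - 3*v + 2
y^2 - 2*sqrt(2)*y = y*(y - 2*sqrt(2))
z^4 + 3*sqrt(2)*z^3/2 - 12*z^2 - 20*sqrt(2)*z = z*(z - 5*sqrt(2)/2)*(z + 2*sqrt(2))^2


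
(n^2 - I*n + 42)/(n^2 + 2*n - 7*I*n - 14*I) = (n + 6*I)/(n + 2)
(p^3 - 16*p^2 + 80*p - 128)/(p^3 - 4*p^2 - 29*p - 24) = (p^2 - 8*p + 16)/(p^2 + 4*p + 3)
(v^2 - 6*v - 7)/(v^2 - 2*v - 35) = (v + 1)/(v + 5)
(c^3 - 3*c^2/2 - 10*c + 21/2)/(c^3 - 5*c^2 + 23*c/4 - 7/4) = 2*(c + 3)/(2*c - 1)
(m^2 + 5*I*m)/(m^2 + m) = (m + 5*I)/(m + 1)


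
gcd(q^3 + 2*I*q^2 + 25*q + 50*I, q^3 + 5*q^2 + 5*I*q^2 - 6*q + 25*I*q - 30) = q + 2*I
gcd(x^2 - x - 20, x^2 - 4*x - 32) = x + 4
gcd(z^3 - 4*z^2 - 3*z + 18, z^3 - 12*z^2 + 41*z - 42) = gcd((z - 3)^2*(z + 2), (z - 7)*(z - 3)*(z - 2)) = z - 3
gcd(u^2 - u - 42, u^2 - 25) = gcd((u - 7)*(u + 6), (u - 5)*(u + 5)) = 1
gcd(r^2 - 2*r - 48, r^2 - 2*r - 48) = r^2 - 2*r - 48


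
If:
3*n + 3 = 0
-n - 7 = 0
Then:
No Solution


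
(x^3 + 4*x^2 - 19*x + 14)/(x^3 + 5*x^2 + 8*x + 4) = (x^3 + 4*x^2 - 19*x + 14)/(x^3 + 5*x^2 + 8*x + 4)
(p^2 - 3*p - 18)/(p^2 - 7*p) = (p^2 - 3*p - 18)/(p*(p - 7))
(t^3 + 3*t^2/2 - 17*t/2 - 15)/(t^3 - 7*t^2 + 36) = (t + 5/2)/(t - 6)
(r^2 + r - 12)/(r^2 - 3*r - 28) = (r - 3)/(r - 7)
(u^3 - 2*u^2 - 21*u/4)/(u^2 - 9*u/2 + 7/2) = u*(2*u + 3)/(2*(u - 1))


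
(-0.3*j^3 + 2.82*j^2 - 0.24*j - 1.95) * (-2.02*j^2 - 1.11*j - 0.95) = 0.606*j^5 - 5.3634*j^4 - 2.3604*j^3 + 1.5264*j^2 + 2.3925*j + 1.8525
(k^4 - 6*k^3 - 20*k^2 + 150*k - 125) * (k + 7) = k^5 + k^4 - 62*k^3 + 10*k^2 + 925*k - 875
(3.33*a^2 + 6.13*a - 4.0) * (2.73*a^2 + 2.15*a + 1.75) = 9.0909*a^4 + 23.8944*a^3 + 8.087*a^2 + 2.1275*a - 7.0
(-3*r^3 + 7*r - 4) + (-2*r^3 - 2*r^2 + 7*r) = -5*r^3 - 2*r^2 + 14*r - 4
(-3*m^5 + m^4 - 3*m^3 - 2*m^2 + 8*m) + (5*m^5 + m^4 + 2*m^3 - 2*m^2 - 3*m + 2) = 2*m^5 + 2*m^4 - m^3 - 4*m^2 + 5*m + 2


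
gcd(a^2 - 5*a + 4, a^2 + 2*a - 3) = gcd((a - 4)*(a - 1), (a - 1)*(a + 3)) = a - 1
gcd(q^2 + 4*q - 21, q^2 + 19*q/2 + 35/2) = q + 7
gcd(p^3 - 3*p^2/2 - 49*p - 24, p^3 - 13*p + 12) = 1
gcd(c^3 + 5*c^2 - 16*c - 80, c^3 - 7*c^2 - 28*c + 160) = c^2 + c - 20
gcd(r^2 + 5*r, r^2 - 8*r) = r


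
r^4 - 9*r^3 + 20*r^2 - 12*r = r*(r - 6)*(r - 2)*(r - 1)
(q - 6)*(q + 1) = q^2 - 5*q - 6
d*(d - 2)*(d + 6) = d^3 + 4*d^2 - 12*d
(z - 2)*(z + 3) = z^2 + z - 6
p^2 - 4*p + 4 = (p - 2)^2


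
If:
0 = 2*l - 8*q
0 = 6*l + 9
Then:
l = -3/2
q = -3/8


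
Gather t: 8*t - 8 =8*t - 8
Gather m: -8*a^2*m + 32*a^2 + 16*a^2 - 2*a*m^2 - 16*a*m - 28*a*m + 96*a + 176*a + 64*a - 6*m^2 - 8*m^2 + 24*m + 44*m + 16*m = 48*a^2 + 336*a + m^2*(-2*a - 14) + m*(-8*a^2 - 44*a + 84)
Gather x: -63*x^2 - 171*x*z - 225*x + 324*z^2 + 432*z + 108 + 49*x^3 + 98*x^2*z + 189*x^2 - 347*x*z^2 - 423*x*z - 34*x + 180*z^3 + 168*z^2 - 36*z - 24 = 49*x^3 + x^2*(98*z + 126) + x*(-347*z^2 - 594*z - 259) + 180*z^3 + 492*z^2 + 396*z + 84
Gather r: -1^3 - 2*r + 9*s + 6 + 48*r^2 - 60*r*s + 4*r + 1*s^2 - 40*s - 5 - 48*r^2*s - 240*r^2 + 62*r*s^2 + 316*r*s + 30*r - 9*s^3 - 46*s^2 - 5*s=r^2*(-48*s - 192) + r*(62*s^2 + 256*s + 32) - 9*s^3 - 45*s^2 - 36*s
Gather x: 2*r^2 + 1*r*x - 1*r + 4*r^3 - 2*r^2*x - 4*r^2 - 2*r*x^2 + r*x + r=4*r^3 - 2*r^2 - 2*r*x^2 + x*(-2*r^2 + 2*r)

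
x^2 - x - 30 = (x - 6)*(x + 5)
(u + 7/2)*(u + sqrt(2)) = u^2 + sqrt(2)*u + 7*u/2 + 7*sqrt(2)/2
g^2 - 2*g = g*(g - 2)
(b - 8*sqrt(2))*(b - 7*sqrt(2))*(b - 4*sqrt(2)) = b^3 - 19*sqrt(2)*b^2 + 232*b - 448*sqrt(2)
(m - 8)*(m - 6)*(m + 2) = m^3 - 12*m^2 + 20*m + 96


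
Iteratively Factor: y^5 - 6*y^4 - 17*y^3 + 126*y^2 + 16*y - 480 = (y + 4)*(y^4 - 10*y^3 + 23*y^2 + 34*y - 120) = (y - 5)*(y + 4)*(y^3 - 5*y^2 - 2*y + 24) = (y - 5)*(y - 3)*(y + 4)*(y^2 - 2*y - 8) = (y - 5)*(y - 3)*(y + 2)*(y + 4)*(y - 4)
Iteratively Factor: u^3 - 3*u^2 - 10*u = (u - 5)*(u^2 + 2*u) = u*(u - 5)*(u + 2)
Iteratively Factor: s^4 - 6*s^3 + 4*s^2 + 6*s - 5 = (s - 1)*(s^3 - 5*s^2 - s + 5) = (s - 1)*(s + 1)*(s^2 - 6*s + 5) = (s - 1)^2*(s + 1)*(s - 5)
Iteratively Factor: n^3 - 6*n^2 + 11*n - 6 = (n - 1)*(n^2 - 5*n + 6) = (n - 2)*(n - 1)*(n - 3)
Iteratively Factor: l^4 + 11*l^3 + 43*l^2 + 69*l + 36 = (l + 3)*(l^3 + 8*l^2 + 19*l + 12) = (l + 3)^2*(l^2 + 5*l + 4) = (l + 1)*(l + 3)^2*(l + 4)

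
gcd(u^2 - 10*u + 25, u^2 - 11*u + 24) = 1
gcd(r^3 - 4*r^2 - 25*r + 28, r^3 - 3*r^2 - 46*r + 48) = r - 1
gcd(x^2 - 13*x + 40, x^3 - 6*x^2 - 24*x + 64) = x - 8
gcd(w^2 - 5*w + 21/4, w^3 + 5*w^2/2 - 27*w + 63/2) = w - 3/2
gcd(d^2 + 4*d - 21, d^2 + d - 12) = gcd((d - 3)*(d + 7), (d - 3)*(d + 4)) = d - 3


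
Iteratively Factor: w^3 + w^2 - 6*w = (w + 3)*(w^2 - 2*w) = (w - 2)*(w + 3)*(w)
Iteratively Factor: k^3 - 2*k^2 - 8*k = (k - 4)*(k^2 + 2*k) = (k - 4)*(k + 2)*(k)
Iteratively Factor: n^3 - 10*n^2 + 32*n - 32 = (n - 4)*(n^2 - 6*n + 8) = (n - 4)^2*(n - 2)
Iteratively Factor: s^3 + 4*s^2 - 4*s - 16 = (s + 2)*(s^2 + 2*s - 8) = (s + 2)*(s + 4)*(s - 2)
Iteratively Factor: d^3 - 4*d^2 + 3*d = (d)*(d^2 - 4*d + 3) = d*(d - 1)*(d - 3)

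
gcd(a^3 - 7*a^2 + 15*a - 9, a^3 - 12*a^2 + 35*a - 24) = a^2 - 4*a + 3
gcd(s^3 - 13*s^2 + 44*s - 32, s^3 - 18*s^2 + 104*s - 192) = s^2 - 12*s + 32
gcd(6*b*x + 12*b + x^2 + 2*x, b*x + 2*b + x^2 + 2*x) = x + 2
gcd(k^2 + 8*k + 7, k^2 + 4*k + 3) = k + 1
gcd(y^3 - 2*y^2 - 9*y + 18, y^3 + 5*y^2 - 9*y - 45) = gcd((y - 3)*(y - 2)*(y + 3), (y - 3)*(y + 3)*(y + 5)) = y^2 - 9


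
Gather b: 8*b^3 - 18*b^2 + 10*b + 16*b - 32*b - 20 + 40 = 8*b^3 - 18*b^2 - 6*b + 20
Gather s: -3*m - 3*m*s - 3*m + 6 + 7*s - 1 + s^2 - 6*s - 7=-6*m + s^2 + s*(1 - 3*m) - 2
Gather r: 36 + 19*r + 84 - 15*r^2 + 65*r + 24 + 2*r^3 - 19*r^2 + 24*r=2*r^3 - 34*r^2 + 108*r + 144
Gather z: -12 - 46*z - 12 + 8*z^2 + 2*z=8*z^2 - 44*z - 24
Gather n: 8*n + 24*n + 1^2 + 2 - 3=32*n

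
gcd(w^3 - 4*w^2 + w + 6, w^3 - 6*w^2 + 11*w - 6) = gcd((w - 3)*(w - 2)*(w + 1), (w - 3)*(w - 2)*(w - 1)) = w^2 - 5*w + 6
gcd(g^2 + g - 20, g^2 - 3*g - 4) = g - 4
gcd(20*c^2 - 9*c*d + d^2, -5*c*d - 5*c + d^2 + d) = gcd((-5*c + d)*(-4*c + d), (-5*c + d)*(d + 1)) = 5*c - d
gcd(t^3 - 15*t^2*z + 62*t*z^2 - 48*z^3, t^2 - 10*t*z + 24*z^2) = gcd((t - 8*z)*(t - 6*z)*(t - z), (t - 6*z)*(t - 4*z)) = -t + 6*z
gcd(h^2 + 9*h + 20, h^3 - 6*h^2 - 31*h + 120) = h + 5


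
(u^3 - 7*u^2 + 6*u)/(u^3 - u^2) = (u - 6)/u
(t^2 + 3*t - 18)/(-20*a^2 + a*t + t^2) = (t^2 + 3*t - 18)/(-20*a^2 + a*t + t^2)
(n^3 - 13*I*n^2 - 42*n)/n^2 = n - 13*I - 42/n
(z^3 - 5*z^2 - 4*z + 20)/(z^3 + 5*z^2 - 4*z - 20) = (z - 5)/(z + 5)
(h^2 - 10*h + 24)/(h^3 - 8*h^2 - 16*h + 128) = (h - 6)/(h^2 - 4*h - 32)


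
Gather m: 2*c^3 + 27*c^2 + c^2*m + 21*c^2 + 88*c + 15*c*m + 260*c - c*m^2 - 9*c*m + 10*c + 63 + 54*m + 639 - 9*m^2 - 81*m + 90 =2*c^3 + 48*c^2 + 358*c + m^2*(-c - 9) + m*(c^2 + 6*c - 27) + 792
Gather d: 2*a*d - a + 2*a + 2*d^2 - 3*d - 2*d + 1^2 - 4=a + 2*d^2 + d*(2*a - 5) - 3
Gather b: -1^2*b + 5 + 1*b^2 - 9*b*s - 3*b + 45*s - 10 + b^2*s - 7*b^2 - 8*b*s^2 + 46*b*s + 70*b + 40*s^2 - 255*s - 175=b^2*(s - 6) + b*(-8*s^2 + 37*s + 66) + 40*s^2 - 210*s - 180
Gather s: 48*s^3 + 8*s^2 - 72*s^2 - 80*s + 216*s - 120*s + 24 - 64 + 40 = 48*s^3 - 64*s^2 + 16*s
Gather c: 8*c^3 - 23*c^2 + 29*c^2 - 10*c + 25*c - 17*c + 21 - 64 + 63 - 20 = 8*c^3 + 6*c^2 - 2*c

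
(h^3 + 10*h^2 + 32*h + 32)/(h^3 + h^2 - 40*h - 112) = (h + 2)/(h - 7)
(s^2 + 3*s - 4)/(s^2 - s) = (s + 4)/s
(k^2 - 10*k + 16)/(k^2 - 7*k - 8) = (k - 2)/(k + 1)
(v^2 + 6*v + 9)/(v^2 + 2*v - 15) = (v^2 + 6*v + 9)/(v^2 + 2*v - 15)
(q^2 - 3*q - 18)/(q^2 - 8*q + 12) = (q + 3)/(q - 2)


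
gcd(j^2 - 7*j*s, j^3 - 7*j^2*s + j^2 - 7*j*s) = -j^2 + 7*j*s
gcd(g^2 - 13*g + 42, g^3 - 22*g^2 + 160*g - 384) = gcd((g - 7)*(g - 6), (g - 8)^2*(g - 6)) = g - 6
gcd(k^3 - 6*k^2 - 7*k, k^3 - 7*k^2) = k^2 - 7*k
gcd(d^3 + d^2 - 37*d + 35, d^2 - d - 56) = d + 7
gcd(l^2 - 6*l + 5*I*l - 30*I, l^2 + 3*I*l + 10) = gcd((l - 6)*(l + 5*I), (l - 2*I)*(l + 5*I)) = l + 5*I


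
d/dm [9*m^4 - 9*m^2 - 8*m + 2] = 36*m^3 - 18*m - 8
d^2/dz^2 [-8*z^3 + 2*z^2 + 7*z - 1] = 4 - 48*z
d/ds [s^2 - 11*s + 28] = 2*s - 11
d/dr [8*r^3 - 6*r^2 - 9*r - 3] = 24*r^2 - 12*r - 9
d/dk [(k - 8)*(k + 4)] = 2*k - 4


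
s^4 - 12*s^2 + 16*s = s*(s - 2)^2*(s + 4)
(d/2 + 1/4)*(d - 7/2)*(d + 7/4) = d^3/2 - 5*d^2/8 - 7*d/2 - 49/32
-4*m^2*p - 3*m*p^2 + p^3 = p*(-4*m + p)*(m + p)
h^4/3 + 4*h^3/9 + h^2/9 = h^2*(h/3 + 1/3)*(h + 1/3)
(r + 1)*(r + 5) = r^2 + 6*r + 5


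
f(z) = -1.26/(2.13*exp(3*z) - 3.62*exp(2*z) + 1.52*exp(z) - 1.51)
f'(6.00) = 0.00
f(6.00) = 0.00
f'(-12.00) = 0.00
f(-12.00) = 0.83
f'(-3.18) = 0.03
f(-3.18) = 0.87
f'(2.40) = 0.00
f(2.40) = -0.00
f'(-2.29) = 0.06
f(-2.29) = 0.91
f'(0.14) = 1.39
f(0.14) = 0.96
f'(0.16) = 1.67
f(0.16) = 0.99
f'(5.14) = 0.00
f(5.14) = -0.00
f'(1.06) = 0.21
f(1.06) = -0.05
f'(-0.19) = -0.04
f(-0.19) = 0.83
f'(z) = -1.26*(-6.39*exp(3*z) + 7.24*exp(2*z) - 1.52*exp(z))/(2.13*exp(3*z) - 3.62*exp(2*z) + 1.52*exp(z) - 1.51)^2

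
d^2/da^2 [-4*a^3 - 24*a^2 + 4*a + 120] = -24*a - 48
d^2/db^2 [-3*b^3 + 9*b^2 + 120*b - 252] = 18 - 18*b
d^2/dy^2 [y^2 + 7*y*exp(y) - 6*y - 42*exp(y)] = 7*y*exp(y) - 28*exp(y) + 2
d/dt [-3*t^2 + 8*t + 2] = 8 - 6*t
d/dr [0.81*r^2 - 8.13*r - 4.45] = 1.62*r - 8.13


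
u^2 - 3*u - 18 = (u - 6)*(u + 3)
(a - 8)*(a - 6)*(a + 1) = a^3 - 13*a^2 + 34*a + 48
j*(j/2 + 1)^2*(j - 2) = j^4/4 + j^3/2 - j^2 - 2*j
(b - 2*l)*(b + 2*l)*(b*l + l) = b^3*l + b^2*l - 4*b*l^3 - 4*l^3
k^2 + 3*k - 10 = (k - 2)*(k + 5)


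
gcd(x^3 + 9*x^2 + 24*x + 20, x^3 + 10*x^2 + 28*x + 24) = x^2 + 4*x + 4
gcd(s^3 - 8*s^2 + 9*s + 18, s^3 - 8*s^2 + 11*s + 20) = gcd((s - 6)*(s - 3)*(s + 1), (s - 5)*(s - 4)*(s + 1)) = s + 1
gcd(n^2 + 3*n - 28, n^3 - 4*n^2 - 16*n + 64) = n - 4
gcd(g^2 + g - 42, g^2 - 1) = 1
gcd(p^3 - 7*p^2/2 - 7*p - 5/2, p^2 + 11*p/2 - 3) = 1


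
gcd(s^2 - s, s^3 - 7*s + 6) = s - 1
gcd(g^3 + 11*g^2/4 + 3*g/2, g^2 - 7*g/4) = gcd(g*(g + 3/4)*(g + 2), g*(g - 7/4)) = g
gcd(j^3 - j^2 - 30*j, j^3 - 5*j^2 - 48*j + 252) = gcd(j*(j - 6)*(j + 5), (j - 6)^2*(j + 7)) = j - 6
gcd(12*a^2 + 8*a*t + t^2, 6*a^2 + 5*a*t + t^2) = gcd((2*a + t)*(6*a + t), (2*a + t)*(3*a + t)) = 2*a + t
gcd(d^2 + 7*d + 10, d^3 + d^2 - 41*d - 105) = d + 5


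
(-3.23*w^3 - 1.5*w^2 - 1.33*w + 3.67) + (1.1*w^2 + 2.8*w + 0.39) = -3.23*w^3 - 0.4*w^2 + 1.47*w + 4.06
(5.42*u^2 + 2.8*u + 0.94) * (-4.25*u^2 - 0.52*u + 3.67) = -23.035*u^4 - 14.7184*u^3 + 14.4404*u^2 + 9.7872*u + 3.4498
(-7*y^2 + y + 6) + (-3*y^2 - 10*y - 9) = -10*y^2 - 9*y - 3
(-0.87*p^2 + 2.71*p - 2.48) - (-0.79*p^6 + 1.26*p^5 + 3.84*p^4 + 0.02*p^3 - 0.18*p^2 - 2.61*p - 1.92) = 0.79*p^6 - 1.26*p^5 - 3.84*p^4 - 0.02*p^3 - 0.69*p^2 + 5.32*p - 0.56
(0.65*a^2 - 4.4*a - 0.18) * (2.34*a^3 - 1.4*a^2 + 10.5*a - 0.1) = 1.521*a^5 - 11.206*a^4 + 12.5638*a^3 - 46.013*a^2 - 1.45*a + 0.018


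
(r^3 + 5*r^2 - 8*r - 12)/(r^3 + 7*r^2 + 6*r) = (r - 2)/r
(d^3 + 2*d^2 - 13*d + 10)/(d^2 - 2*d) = d + 4 - 5/d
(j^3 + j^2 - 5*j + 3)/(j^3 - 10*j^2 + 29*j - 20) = (j^2 + 2*j - 3)/(j^2 - 9*j + 20)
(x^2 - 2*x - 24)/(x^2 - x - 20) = (x - 6)/(x - 5)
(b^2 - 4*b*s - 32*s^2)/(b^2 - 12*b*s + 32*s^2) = (-b - 4*s)/(-b + 4*s)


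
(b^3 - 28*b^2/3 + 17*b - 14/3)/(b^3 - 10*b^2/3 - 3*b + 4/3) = (b^2 - 9*b + 14)/(b^2 - 3*b - 4)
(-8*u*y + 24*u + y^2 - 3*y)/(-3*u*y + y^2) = (8*u*y - 24*u - y^2 + 3*y)/(y*(3*u - y))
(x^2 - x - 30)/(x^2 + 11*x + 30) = (x - 6)/(x + 6)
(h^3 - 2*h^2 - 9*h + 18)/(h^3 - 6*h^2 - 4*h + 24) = (h^2 - 9)/(h^2 - 4*h - 12)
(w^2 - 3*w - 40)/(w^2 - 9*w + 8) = (w + 5)/(w - 1)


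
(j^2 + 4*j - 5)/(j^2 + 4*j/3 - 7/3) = 3*(j + 5)/(3*j + 7)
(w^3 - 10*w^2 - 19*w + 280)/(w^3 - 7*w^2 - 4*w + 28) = (w^2 - 3*w - 40)/(w^2 - 4)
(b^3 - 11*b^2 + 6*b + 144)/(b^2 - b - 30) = (b^2 - 5*b - 24)/(b + 5)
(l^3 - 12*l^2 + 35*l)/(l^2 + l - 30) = l*(l - 7)/(l + 6)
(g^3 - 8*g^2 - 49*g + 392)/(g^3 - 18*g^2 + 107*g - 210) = (g^2 - g - 56)/(g^2 - 11*g + 30)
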